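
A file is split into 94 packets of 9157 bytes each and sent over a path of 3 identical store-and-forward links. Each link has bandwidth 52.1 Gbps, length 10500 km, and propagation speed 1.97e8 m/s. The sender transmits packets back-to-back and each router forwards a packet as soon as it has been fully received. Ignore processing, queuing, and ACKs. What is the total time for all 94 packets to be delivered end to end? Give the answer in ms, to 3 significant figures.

160 ms

Per-hop transmission t_tx = L/R = 73256/52100000000 = 0.00140607 ms.
Per-hop propagation t_prop = 10500000/197000000 = 53.2995 ms.
Pipeline fill: first packet needs 3·t_tx to clear all hops; remaining 93 packets each add one t_tx.
Total = (3+94-1)·t_tx + 3·t_prop = 96·0.00140607 + 3·53.2995 = 160 ms.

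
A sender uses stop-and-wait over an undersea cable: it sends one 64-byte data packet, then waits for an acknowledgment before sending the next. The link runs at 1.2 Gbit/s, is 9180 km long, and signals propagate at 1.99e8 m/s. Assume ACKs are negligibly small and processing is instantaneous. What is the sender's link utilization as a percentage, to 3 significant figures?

t_tx = L/R = 512/1200000000 = 4.26667e-07 s.
t_prop = 9180000/199000000 = 0.0461307 s; RTT = 0.0922613 s.
Cycle = t_tx + RTT = 0.0922617 s.
Utilization = t_tx / cycle = 4.26667e-07/0.0922617 = 0.000462 %.

0.000462 %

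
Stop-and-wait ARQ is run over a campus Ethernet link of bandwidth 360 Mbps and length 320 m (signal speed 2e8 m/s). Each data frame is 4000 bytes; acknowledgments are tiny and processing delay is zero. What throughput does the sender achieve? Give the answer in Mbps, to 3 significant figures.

347 Mbps

t_tx = L/R = 32000/360000000 = 8.88889e-05 s.
t_prop = 320/200000000 = 1.6e-06 s; RTT = 3.2e-06 s.
Cycle = t_tx + RTT = 9.20889e-05 s.
Throughput = L / cycle = 32000 / 9.20889e-05 = 347 Mbps.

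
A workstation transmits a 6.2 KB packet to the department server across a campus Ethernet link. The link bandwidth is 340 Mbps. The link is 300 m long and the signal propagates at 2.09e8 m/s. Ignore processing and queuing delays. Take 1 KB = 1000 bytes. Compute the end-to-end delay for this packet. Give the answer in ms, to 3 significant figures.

L = 49600 bits.
Transmission delay = L/R = 49600 / 340000000 = 0.145882 ms.
Propagation delay = d/s = 300 m / 209000000 m/s = 0.00143541 ms.
Total = 0.147 ms.

0.147 ms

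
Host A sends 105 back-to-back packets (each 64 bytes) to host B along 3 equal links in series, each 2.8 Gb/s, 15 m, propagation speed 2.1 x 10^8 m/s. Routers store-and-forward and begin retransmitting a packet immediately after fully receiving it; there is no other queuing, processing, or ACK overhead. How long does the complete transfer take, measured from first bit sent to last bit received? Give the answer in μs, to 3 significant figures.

Per-hop transmission t_tx = L/R = 512/2800000000 = 0.182857 μs.
Per-hop propagation t_prop = 15/210000000 = 0.0714286 μs.
Pipeline fill: first packet needs 3·t_tx to clear all hops; remaining 104 packets each add one t_tx.
Total = (3+105-1)·t_tx + 3·t_prop = 107·0.182857 + 3·0.0714286 = 19.8 μs.

19.8 μs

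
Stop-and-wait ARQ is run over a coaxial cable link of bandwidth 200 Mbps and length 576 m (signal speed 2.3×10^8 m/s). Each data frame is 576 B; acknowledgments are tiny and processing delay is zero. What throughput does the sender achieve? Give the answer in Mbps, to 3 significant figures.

t_tx = L/R = 4608/200000000 = 2.304e-05 s.
t_prop = 576/2.3e+08 = 2.50435e-06 s; RTT = 5.0087e-06 s.
Cycle = t_tx + RTT = 2.80487e-05 s.
Throughput = L / cycle = 4608 / 2.80487e-05 = 164 Mbps.

164 Mbps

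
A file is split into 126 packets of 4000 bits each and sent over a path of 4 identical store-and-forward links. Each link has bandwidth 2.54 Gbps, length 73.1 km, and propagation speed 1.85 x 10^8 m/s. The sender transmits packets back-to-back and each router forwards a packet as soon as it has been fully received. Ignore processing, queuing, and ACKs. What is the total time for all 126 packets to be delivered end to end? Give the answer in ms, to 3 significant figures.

Per-hop transmission t_tx = L/R = 4000/2540000000 = 0.0015748 ms.
Per-hop propagation t_prop = 73100/185000000 = 0.395135 ms.
Pipeline fill: first packet needs 4·t_tx to clear all hops; remaining 125 packets each add one t_tx.
Total = (4+126-1)·t_tx + 4·t_prop = 129·0.0015748 + 4·0.395135 = 1.78 ms.

1.78 ms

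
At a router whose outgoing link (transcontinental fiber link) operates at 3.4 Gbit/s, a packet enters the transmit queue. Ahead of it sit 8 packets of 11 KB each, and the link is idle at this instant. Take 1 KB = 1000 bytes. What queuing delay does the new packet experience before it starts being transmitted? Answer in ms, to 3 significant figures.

Each queued packet: L/R = 88000/3400000000 = 0.0258824 ms.
8 queued → 0.207059 ms.
Queuing delay = 0.207 ms.

0.207 ms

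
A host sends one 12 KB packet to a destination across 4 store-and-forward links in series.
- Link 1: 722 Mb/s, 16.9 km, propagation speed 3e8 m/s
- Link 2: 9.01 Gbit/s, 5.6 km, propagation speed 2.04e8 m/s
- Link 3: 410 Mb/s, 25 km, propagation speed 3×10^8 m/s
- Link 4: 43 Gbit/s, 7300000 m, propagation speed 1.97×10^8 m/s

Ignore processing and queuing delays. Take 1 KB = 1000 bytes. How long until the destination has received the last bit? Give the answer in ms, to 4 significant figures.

37.60 ms

L = 96000 bits.
Transmission delays (L/R per hop): 0.132964, 0.0106548, 0.234146, 0.00223256 ms; sum = 0.379998 ms.
Propagation delays (d/s per hop): 0.0563333, 0.027451, 0.0833333, 37.0558 ms; sum = 37.223 ms.
End-to-end = 37.60 ms.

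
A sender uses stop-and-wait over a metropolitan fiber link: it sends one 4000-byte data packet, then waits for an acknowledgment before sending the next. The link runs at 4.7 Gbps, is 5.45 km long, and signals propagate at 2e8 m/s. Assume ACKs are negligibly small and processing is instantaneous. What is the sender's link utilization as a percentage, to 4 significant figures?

t_tx = L/R = 32000/4700000000 = 6.80851e-06 s.
t_prop = 5450/200000000 = 2.725e-05 s; RTT = 5.45e-05 s.
Cycle = t_tx + RTT = 6.13085e-05 s.
Utilization = t_tx / cycle = 6.80851e-06/6.13085e-05 = 11.11 %.

11.11 %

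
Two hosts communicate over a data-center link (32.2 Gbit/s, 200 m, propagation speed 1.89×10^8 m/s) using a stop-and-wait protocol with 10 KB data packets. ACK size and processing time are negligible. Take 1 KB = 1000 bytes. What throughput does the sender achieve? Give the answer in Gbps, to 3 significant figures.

t_tx = L/R = 80000/3.22e+10 = 2.48447e-06 s.
t_prop = 200/189000000 = 1.0582e-06 s; RTT = 2.1164e-06 s.
Cycle = t_tx + RTT = 4.60087e-06 s.
Throughput = L / cycle = 80000 / 4.60087e-06 = 17.4 Gbps.

17.4 Gbps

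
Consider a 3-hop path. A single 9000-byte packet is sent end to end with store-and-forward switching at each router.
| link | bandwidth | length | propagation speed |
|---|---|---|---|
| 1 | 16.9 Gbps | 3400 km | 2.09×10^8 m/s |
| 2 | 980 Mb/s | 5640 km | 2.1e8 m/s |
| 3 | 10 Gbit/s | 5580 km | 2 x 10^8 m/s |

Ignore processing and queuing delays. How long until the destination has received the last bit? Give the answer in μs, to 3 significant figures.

L = 9000 × 8 = 72000 bits.
Transmission delays (L/R per hop): 4.26036, 73.4694, 7.2 μs; sum = 84.9297 μs.
Propagation delays (d/s per hop): 16267.9, 26857.1, 27900 μs; sum = 71025.1 μs.
End-to-end = 71100 μs.

71100 μs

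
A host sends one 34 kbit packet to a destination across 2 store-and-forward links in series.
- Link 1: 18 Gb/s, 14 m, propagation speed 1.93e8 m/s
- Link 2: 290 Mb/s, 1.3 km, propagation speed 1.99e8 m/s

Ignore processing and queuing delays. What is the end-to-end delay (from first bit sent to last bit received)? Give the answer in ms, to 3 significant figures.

0.126 ms

L = 34000 bits.
Transmission delays (L/R per hop): 0.00188889, 0.117241 ms; sum = 0.11913 ms.
Propagation delays (d/s per hop): 7.25389e-05, 0.00653266 ms; sum = 0.0066052 ms.
End-to-end = 0.126 ms.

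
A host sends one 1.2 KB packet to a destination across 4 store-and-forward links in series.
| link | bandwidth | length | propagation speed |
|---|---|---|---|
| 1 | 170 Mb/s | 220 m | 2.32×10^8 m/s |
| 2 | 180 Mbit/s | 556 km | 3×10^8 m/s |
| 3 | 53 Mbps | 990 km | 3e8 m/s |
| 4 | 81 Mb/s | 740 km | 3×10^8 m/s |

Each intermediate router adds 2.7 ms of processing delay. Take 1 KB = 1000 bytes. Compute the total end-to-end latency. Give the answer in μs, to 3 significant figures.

L = 9600 bits.
Transmission delays (L/R per hop): 56.4706, 53.3333, 181.132, 118.519 μs; sum = 409.455 μs.
Propagation delays (d/s per hop): 0.948276, 1853.33, 3300, 2466.67 μs; sum = 7620.95 μs.
Processing at 3 router(s): 3 × 2.7 ms = 8100 μs.
End-to-end = 16100 μs.

16100 μs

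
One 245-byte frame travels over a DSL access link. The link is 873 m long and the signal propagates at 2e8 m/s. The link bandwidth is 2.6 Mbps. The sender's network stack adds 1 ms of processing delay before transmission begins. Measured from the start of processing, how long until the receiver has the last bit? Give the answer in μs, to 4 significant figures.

1758 μs

L = 245 × 8 = 1960 bits.
Transmission delay = L/R = 1960 / 2600000 = 753.846 μs.
Propagation delay = d/s = 873 m / 200000000 m/s = 4.365 μs.
Plus processing delay 1 ms = 1000 μs.
Total = 1758 μs.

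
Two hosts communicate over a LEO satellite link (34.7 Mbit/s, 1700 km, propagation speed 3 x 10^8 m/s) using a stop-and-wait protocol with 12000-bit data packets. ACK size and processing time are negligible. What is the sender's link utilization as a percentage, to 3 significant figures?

t_tx = L/R = 12000/34700000 = 0.000345821 s.
t_prop = 1700000/300000000 = 0.00566667 s; RTT = 0.0113333 s.
Cycle = t_tx + RTT = 0.0116792 s.
Utilization = t_tx / cycle = 0.000345821/0.0116792 = 2.96 %.

2.96 %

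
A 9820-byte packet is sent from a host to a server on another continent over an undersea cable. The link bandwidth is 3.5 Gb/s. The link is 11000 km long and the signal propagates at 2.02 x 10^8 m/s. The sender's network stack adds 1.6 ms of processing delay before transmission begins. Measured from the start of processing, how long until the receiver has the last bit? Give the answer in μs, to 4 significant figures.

56080 μs

L = 9820 × 8 = 78560 bits.
Transmission delay = L/R = 78560 / 3500000000 = 22.4457 μs.
Propagation delay = d/s = 11000000 m / 202000000 m/s = 54455.4 μs.
Plus processing delay 1.6 ms = 1600 μs.
Total = 56080 μs.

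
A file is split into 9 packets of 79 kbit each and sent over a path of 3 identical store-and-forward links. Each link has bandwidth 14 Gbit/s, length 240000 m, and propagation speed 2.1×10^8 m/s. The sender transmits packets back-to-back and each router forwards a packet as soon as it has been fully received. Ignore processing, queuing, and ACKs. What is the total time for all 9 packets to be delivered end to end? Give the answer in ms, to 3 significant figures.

Per-hop transmission t_tx = L/R = 79000/14000000000 = 0.00564286 ms.
Per-hop propagation t_prop = 240000/210000000 = 1.14286 ms.
Pipeline fill: first packet needs 3·t_tx to clear all hops; remaining 8 packets each add one t_tx.
Total = (3+9-1)·t_tx + 3·t_prop = 11·0.00564286 + 3·1.14286 = 3.49 ms.

3.49 ms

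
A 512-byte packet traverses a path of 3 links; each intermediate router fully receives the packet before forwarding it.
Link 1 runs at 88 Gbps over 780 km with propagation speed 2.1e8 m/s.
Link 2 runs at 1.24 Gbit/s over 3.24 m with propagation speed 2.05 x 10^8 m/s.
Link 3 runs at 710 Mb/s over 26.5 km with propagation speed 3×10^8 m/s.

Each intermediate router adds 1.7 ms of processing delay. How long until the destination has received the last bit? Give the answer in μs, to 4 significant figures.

L = 512 × 8 = 4096 bits.
Transmission delays (L/R per hop): 0.0465455, 3.30323, 5.76901 μs; sum = 9.11879 μs.
Propagation delays (d/s per hop): 3714.29, 0.0158049, 88.3333 μs; sum = 3802.63 μs.
Processing at 2 router(s): 2 × 1.7 ms = 3400 μs.
End-to-end = 7212 μs.

7212 μs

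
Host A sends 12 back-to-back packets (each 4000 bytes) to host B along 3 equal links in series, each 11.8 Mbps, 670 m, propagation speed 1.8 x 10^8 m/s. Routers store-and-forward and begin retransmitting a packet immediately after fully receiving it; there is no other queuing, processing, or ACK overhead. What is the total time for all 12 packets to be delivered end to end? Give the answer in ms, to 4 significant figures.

Per-hop transmission t_tx = L/R = 32000/11800000 = 2.71186 ms.
Per-hop propagation t_prop = 670/180000000 = 0.00372222 ms.
Pipeline fill: first packet needs 3·t_tx to clear all hops; remaining 11 packets each add one t_tx.
Total = (3+12-1)·t_tx + 3·t_prop = 14·2.71186 + 3·0.00372222 = 37.98 ms.

37.98 ms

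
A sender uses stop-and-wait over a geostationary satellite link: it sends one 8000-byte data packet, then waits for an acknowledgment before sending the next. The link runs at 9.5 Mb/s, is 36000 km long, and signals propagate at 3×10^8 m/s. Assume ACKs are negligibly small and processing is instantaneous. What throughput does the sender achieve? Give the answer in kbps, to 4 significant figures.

259.4 kbps

t_tx = L/R = 64000/9500000 = 0.00673684 s.
t_prop = 36000000/300000000 = 0.12 s; RTT = 0.24 s.
Cycle = t_tx + RTT = 0.246737 s.
Throughput = L / cycle = 64000 / 0.246737 = 259.4 kbps.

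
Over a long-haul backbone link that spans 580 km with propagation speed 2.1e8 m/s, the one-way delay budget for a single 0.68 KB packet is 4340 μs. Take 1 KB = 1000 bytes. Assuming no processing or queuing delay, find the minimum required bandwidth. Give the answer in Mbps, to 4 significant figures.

3.447 Mbps

L = 5440 bits.
Propagation delay = 580000 / 210000000 = 2761.9 μs.
Transmission budget = 4340 − 2761.9 = 1578.1 μs.
R ≥ L / t_tx = 5440 bits / 0.0015781 s = 3.447 Mbps.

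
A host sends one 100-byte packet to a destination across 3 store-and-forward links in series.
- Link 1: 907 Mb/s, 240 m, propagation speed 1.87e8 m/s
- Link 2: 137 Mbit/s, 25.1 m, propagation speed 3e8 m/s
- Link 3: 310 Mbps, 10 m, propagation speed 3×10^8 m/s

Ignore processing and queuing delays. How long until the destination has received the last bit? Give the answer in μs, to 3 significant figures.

10.7 μs

L = 100 × 8 = 800 bits.
Transmission delays (L/R per hop): 0.882029, 5.83942, 2.58065 μs; sum = 9.30209 μs.
Propagation delays (d/s per hop): 1.28342, 0.0836667, 0.0333333 μs; sum = 1.40042 μs.
End-to-end = 10.7 μs.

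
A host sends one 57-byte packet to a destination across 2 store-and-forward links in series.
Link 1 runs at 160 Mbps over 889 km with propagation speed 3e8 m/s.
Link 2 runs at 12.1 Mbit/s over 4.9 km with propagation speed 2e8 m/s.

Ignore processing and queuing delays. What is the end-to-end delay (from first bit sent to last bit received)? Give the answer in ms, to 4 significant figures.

L = 57 × 8 = 456 bits.
Transmission delays (L/R per hop): 0.00285, 0.037686 ms; sum = 0.040536 ms.
Propagation delays (d/s per hop): 2.96333, 0.0245 ms; sum = 2.98783 ms.
End-to-end = 3.028 ms.

3.028 ms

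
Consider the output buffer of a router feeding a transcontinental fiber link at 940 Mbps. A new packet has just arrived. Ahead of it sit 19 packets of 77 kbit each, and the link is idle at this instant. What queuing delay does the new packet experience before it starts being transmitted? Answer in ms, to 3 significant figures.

1.56 ms

Each queued packet: L/R = 77000/940000000 = 0.0819149 ms.
19 queued → 1.55638 ms.
Queuing delay = 1.56 ms.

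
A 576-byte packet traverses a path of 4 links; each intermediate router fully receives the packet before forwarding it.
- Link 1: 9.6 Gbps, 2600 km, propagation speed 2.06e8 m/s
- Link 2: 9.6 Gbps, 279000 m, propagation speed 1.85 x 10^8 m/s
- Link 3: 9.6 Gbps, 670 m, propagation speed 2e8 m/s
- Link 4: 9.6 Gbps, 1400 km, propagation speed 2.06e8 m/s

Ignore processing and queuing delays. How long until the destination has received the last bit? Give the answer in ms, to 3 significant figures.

L = 576 × 8 = 4608 bits.
Transmission delay per hop = L/R = 4608/9600000000 = 0.00048 ms; 4 hops → 0.00192 ms.
Propagation delays (d/s per hop): 12.6214, 1.50811, 0.00335, 6.79612 ms; sum = 20.9289 ms.
End-to-end = 20.9 ms.

20.9 ms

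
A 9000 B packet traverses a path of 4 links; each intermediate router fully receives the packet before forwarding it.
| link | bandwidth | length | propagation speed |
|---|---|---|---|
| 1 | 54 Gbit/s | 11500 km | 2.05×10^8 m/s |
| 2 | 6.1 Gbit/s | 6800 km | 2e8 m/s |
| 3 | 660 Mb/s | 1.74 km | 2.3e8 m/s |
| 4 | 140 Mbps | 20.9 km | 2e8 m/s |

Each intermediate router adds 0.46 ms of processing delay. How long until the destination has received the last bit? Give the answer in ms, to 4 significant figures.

92.23 ms

L = 9000 × 8 = 72000 bits.
Transmission delays (L/R per hop): 0.00133333, 0.0118033, 0.109091, 0.514286 ms; sum = 0.636513 ms.
Propagation delays (d/s per hop): 56.0976, 34, 0.00756522, 0.1045 ms; sum = 90.2096 ms.
Processing at 3 router(s): 3 × 0.46 ms = 1.38 ms.
End-to-end = 92.23 ms.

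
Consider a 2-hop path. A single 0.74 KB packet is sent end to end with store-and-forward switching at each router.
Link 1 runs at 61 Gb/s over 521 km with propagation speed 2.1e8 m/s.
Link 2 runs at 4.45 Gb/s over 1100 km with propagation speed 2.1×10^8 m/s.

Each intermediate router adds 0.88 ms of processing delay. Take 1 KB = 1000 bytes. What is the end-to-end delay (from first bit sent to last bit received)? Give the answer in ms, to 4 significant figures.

L = 5920 bits.
Transmission delays (L/R per hop): 9.70492e-05, 0.00133034 ms; sum = 0.00142739 ms.
Propagation delays (d/s per hop): 2.48095, 5.2381 ms; sum = 7.71905 ms.
Processing at 1 router(s): 1 × 0.88 ms = 0.88 ms.
End-to-end = 8.600 ms.

8.600 ms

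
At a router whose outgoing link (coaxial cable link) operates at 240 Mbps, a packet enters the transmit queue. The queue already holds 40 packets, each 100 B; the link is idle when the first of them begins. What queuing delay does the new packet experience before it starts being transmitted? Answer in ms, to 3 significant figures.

0.133 ms

Each queued packet: L/R = 800/240000000 = 0.00333333 ms.
40 queued → 0.133333 ms.
Queuing delay = 0.133 ms.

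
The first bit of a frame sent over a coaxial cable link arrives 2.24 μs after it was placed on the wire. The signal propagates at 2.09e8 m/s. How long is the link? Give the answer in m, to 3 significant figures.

d = s × t_prop = 209000000 × 2.24e-06 = 468 m.

468 m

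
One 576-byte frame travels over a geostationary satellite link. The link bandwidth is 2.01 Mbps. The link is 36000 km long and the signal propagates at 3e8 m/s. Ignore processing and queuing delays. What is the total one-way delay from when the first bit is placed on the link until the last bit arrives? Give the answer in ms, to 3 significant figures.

122 ms

L = 576 × 8 = 4608 bits.
Transmission delay = L/R = 4608 / 2.01e+06 = 2.29254 ms.
Propagation delay = d/s = 36000000 m / 300000000 m/s = 120 ms.
Total = 122 ms.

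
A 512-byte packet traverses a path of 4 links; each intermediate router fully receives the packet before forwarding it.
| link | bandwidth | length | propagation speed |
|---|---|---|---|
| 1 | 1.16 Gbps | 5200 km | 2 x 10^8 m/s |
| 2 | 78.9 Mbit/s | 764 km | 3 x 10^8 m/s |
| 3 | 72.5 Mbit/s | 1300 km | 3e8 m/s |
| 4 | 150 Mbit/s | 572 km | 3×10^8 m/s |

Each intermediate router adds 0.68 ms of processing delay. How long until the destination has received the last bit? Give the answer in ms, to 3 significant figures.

L = 512 × 8 = 4096 bits.
Transmission delays (L/R per hop): 0.00353103, 0.0519138, 0.0564966, 0.0273067 ms; sum = 0.139248 ms.
Propagation delays (d/s per hop): 26, 2.54667, 4.33333, 1.90667 ms; sum = 34.7867 ms.
Processing at 3 router(s): 3 × 0.68 ms = 2.04 ms.
End-to-end = 37.0 ms.

37.0 ms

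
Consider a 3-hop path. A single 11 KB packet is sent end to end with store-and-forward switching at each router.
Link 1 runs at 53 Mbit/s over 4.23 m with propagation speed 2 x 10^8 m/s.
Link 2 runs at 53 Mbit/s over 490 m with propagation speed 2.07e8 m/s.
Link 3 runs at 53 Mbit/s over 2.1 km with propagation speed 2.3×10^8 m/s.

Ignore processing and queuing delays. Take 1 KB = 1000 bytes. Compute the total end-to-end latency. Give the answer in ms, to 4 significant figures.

4.993 ms

L = 88000 bits.
Transmission delay per hop = L/R = 88000/53000000 = 1.66038 ms; 3 hops → 4.98113 ms.
Propagation delays (d/s per hop): 2.115e-05, 0.00236715, 0.00913043 ms; sum = 0.0115187 ms.
End-to-end = 4.993 ms.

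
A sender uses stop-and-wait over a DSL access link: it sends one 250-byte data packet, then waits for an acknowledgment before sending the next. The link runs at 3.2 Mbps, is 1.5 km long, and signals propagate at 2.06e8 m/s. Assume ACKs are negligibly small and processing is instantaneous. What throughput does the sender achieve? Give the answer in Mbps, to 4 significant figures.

3.127 Mbps

t_tx = L/R = 2000/3200000 = 0.000625 s.
t_prop = 1500/206000000 = 7.28155e-06 s; RTT = 1.45631e-05 s.
Cycle = t_tx + RTT = 0.000639563 s.
Throughput = L / cycle = 2000 / 0.000639563 = 3.127 Mbps.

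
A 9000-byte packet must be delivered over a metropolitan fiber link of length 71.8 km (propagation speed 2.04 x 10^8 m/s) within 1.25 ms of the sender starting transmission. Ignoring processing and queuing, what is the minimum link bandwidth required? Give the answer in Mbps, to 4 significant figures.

L = 72000 bits.
Propagation delay = 71800 / 204000000 = 0.351961 ms.
Transmission budget = 1.25 − 0.351961 = 0.898039 ms.
R ≥ L / t_tx = 72000 bits / 0.000898039 s = 80.17 Mbps.

80.17 Mbps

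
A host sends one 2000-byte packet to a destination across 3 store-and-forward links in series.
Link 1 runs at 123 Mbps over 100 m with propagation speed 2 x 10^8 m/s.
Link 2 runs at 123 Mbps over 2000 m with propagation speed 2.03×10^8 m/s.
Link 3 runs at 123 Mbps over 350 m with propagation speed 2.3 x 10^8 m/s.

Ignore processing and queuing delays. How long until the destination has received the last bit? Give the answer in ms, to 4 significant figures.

0.4021 ms

L = 2000 × 8 = 16000 bits.
Transmission delay per hop = L/R = 16000/123000000 = 0.130081 ms; 3 hops → 0.390244 ms.
Propagation delays (d/s per hop): 0.0005, 0.00985222, 0.00152174 ms; sum = 0.011874 ms.
End-to-end = 0.4021 ms.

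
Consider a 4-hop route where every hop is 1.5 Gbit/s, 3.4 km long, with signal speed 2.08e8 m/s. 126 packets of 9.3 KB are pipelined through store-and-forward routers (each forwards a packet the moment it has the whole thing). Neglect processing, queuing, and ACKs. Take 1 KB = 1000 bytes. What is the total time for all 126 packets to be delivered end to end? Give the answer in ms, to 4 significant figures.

Per-hop transmission t_tx = L/R = 74400/1500000000 = 0.0496 ms.
Per-hop propagation t_prop = 3400/208000000 = 0.0163462 ms.
Pipeline fill: first packet needs 4·t_tx to clear all hops; remaining 125 packets each add one t_tx.
Total = (4+126-1)·t_tx + 4·t_prop = 129·0.0496 + 4·0.0163462 = 6.464 ms.

6.464 ms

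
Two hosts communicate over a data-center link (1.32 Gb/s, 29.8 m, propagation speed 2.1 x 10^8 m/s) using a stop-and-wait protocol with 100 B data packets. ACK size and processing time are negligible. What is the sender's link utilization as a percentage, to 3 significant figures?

t_tx = L/R = 800/1320000000 = 6.06061e-07 s.
t_prop = 29.8/210000000 = 1.41905e-07 s; RTT = 2.8381e-07 s.
Cycle = t_tx + RTT = 8.8987e-07 s.
Utilization = t_tx / cycle = 6.06061e-07/8.8987e-07 = 68.1 %.

68.1 %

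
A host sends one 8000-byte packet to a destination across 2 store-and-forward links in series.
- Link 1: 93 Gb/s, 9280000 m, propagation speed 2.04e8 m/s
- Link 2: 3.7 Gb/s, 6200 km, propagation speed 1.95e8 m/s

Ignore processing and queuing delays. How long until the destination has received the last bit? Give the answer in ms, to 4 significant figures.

77.30 ms

L = 8000 × 8 = 64000 bits.
Transmission delays (L/R per hop): 0.000688172, 0.0172973 ms; sum = 0.0179855 ms.
Propagation delays (d/s per hop): 45.4902, 31.7949 ms; sum = 77.2851 ms.
End-to-end = 77.30 ms.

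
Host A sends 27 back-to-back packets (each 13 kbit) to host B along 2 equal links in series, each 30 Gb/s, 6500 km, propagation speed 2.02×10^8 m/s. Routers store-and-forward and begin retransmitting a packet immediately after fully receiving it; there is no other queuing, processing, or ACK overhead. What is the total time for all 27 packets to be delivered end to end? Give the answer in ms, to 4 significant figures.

64.37 ms

Per-hop transmission t_tx = L/R = 13000/30000000000 = 0.000433333 ms.
Per-hop propagation t_prop = 6500000/202000000 = 32.1782 ms.
Pipeline fill: first packet needs 2·t_tx to clear all hops; remaining 26 packets each add one t_tx.
Total = (2+27-1)·t_tx + 2·t_prop = 28·0.000433333 + 2·32.1782 = 64.37 ms.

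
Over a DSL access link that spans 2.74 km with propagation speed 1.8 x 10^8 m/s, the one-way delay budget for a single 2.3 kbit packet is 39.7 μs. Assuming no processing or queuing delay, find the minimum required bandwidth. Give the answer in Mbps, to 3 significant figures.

Propagation delay = 2740 / 180000000 = 15.2222 μs.
Transmission budget = 39.7 − 15.2222 = 24.4778 μs.
R ≥ L / t_tx = 2300 bits / 2.44778e-05 s = 94.0 Mbps.

94.0 Mbps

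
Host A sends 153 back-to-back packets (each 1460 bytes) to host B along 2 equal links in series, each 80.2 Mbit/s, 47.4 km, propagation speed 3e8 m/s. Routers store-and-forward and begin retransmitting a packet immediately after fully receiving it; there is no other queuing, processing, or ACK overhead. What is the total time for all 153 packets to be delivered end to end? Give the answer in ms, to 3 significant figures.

22.7 ms

Per-hop transmission t_tx = L/R = 11680/80200000 = 0.145636 ms.
Per-hop propagation t_prop = 47400/300000000 = 0.158 ms.
Pipeline fill: first packet needs 2·t_tx to clear all hops; remaining 152 packets each add one t_tx.
Total = (2+153-1)·t_tx + 2·t_prop = 154·0.145636 + 2·0.158 = 22.7 ms.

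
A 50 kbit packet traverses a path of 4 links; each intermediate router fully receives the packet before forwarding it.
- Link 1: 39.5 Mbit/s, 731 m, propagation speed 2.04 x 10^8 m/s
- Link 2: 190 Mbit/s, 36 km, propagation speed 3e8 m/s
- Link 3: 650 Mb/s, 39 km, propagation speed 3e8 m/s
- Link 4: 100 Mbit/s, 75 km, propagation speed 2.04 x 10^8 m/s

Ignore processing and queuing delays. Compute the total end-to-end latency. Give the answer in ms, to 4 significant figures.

2.727 ms

L = 50000 bits.
Transmission delays (L/R per hop): 1.26582, 0.263158, 0.0769231, 0.5 ms; sum = 2.1059 ms.
Propagation delays (d/s per hop): 0.00358333, 0.12, 0.13, 0.367647 ms; sum = 0.62123 ms.
End-to-end = 2.727 ms.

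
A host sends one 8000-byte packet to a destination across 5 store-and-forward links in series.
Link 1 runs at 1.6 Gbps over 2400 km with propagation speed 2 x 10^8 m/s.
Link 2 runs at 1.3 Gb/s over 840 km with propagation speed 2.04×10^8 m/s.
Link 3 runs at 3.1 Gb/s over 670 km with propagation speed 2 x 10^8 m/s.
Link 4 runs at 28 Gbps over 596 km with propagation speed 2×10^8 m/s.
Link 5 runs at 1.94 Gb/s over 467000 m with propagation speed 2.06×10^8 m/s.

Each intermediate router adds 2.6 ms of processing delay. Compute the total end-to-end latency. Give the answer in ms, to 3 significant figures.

L = 8000 × 8 = 64000 bits.
Transmission delays (L/R per hop): 0.04, 0.0492308, 0.0206452, 0.00228571, 0.0329897 ms; sum = 0.145151 ms.
Propagation delays (d/s per hop): 12, 4.11765, 3.35, 2.98, 2.26699 ms; sum = 24.7146 ms.
Processing at 4 router(s): 4 × 2.6 ms = 10.4 ms.
End-to-end = 35.3 ms.

35.3 ms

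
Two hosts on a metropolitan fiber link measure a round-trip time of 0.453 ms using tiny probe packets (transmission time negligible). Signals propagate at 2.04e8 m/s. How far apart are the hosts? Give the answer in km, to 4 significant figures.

One-way propagation = RTT/2 = 0.2265 ms.
d = s × t = 204000000 × 0.0002265 = 46.21 km.

46.21 km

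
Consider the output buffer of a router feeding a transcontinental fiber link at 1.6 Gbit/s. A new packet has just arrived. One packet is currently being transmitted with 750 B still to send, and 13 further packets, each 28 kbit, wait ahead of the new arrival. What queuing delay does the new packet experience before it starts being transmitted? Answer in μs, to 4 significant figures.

231.3 μs

Each queued packet: L/R = 28000/1600000000 = 17.5 μs.
13 queued → 227.5 μs.
Plus remaining 6000 bits of current packet: 3.75 μs.
Queuing delay = 231.3 μs.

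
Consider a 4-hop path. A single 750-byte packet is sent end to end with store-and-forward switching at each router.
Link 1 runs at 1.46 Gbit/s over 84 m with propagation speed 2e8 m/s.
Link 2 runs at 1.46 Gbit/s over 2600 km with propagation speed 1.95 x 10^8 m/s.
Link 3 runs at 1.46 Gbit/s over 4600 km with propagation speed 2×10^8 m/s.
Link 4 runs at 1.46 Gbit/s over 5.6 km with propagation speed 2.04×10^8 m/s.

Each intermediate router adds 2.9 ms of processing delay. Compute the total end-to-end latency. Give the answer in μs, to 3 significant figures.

45100 μs

L = 750 × 8 = 6000 bits.
Transmission delay per hop = L/R = 6000/1460000000 = 4.10959 μs; 4 hops → 16.4384 μs.
Propagation delays (d/s per hop): 0.42, 13333.3, 23000, 27.451 μs; sum = 36361.2 μs.
Processing at 3 router(s): 3 × 2.9 ms = 8700 μs.
End-to-end = 45100 μs.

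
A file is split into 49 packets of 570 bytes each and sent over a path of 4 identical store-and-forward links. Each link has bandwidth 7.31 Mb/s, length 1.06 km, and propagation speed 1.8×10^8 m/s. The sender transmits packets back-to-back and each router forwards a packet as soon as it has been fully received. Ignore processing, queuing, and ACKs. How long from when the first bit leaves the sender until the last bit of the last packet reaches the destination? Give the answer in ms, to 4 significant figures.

Per-hop transmission t_tx = L/R = 4560/7310000 = 0.623803 ms.
Per-hop propagation t_prop = 1060/180000000 = 0.00588889 ms.
Pipeline fill: first packet needs 4·t_tx to clear all hops; remaining 48 packets each add one t_tx.
Total = (4+49-1)·t_tx + 4·t_prop = 52·0.623803 + 4·0.00588889 = 32.46 ms.

32.46 ms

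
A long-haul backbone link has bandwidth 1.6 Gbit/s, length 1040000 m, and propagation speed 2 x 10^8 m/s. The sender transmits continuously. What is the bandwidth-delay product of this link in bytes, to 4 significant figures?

1040000 bytes

Propagation delay = 1040000 / 200000000 = 0.0052 s.
BDP = R × t_prop = 1600000000 × 0.0052 = 8320000 bits.
In bytes: 8320000/8 = 1040000 bytes.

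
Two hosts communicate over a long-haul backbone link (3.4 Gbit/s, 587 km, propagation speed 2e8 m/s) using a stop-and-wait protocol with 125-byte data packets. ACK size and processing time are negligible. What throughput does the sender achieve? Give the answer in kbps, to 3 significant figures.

170 kbps

t_tx = L/R = 1000/3400000000 = 2.94118e-07 s.
t_prop = 587000/200000000 = 0.002935 s; RTT = 0.00587 s.
Cycle = t_tx + RTT = 0.00587029 s.
Throughput = L / cycle = 1000 / 0.00587029 = 170 kbps.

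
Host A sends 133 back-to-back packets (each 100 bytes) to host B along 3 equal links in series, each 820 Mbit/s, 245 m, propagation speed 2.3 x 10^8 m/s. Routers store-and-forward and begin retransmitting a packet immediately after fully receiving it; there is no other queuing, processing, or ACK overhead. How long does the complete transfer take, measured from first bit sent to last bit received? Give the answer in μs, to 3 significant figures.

135 μs

Per-hop transmission t_tx = L/R = 800/820000000 = 0.97561 μs.
Per-hop propagation t_prop = 245/2.3e+08 = 1.06522 μs.
Pipeline fill: first packet needs 3·t_tx to clear all hops; remaining 132 packets each add one t_tx.
Total = (3+133-1)·t_tx + 3·t_prop = 135·0.97561 + 3·1.06522 = 135 μs.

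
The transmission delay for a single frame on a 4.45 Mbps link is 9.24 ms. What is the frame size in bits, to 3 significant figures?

L = R × t_tx = 4450000 b/s × 0.00924 s = 41118 bits.

41100 bits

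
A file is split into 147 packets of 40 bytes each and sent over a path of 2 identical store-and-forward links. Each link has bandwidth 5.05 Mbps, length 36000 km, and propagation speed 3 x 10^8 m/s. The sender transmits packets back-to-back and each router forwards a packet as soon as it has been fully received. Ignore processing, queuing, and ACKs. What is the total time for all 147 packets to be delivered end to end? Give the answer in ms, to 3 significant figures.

Per-hop transmission t_tx = L/R = 320/5050000 = 0.0633663 ms.
Per-hop propagation t_prop = 36000000/300000000 = 120 ms.
Pipeline fill: first packet needs 2·t_tx to clear all hops; remaining 146 packets each add one t_tx.
Total = (2+147-1)·t_tx + 2·t_prop = 148·0.0633663 + 2·120 = 249 ms.

249 ms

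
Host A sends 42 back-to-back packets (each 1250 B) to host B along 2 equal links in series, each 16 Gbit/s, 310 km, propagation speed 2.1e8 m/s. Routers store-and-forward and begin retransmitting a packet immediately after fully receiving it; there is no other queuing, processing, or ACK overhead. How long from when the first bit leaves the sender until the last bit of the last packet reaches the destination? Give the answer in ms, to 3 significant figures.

Per-hop transmission t_tx = L/R = 10000/16000000000 = 0.000625 ms.
Per-hop propagation t_prop = 310000/210000000 = 1.47619 ms.
Pipeline fill: first packet needs 2·t_tx to clear all hops; remaining 41 packets each add one t_tx.
Total = (2+42-1)·t_tx + 2·t_prop = 43·0.000625 + 2·1.47619 = 2.98 ms.

2.98 ms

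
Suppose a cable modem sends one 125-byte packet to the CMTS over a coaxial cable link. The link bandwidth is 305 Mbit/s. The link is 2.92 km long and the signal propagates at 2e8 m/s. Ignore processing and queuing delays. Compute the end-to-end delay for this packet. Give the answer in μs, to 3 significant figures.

L = 125 × 8 = 1000 bits.
Transmission delay = L/R = 1000 / 305000000 = 3.27869 μs.
Propagation delay = d/s = 2920 m / 200000000 m/s = 14.6 μs.
Total = 17.9 μs.

17.9 μs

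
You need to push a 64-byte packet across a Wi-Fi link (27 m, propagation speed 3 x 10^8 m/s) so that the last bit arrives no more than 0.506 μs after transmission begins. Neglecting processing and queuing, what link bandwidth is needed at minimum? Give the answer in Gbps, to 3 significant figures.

1.23 Gbps

L = 512 bits.
Propagation delay = 27 / 300000000 = 0.09 μs.
Transmission budget = 0.506 − 0.09 = 0.416 μs.
R ≥ L / t_tx = 512 bits / 4.16e-07 s = 1.23 Gbps.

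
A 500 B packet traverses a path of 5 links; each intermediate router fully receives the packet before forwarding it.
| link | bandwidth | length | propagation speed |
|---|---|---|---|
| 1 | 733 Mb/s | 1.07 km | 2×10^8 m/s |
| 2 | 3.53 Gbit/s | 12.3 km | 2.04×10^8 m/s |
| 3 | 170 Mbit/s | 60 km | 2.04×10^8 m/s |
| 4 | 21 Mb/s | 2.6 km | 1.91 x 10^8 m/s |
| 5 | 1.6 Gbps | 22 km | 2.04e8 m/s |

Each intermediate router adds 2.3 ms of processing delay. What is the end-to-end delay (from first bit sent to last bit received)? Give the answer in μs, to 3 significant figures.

L = 500 × 8 = 4000 bits.
Transmission delays (L/R per hop): 5.45703, 1.13314, 23.5294, 190.476, 2.5 μs; sum = 223.096 μs.
Propagation delays (d/s per hop): 5.35, 60.2941, 294.118, 13.6126, 107.843 μs; sum = 481.217 μs.
Processing at 4 router(s): 4 × 2.3 ms = 9200 μs.
End-to-end = 9900 μs.

9900 μs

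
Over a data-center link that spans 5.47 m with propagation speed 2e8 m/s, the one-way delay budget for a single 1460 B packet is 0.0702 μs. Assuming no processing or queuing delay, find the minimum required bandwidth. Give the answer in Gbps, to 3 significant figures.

L = 11680 bits.
Propagation delay = 5.47 / 200000000 = 0.02735 μs.
Transmission budget = 0.0702 − 0.02735 = 0.04285 μs.
R ≥ L / t_tx = 11680 bits / 4.285e-08 s = 273 Gbps.

273 Gbps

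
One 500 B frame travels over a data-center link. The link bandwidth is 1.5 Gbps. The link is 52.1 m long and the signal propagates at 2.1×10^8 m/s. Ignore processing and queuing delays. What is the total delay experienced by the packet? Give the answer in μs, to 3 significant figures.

L = 500 × 8 = 4000 bits.
Transmission delay = L/R = 4000 / 1500000000 = 2.66667 μs.
Propagation delay = d/s = 52.1 m / 210000000 m/s = 0.248095 μs.
Total = 2.91 μs.

2.91 μs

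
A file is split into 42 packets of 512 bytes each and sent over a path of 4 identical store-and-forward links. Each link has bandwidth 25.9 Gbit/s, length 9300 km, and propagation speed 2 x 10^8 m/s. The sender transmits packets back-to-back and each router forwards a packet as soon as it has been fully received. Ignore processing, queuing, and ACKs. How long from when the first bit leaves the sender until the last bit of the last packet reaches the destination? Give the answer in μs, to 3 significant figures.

186000 μs

Per-hop transmission t_tx = L/R = 4096/25900000000 = 0.158147 μs.
Per-hop propagation t_prop = 9300000/200000000 = 46500 μs.
Pipeline fill: first packet needs 4·t_tx to clear all hops; remaining 41 packets each add one t_tx.
Total = (4+42-1)·t_tx + 4·t_prop = 45·0.158147 + 4·46500 = 186000 μs.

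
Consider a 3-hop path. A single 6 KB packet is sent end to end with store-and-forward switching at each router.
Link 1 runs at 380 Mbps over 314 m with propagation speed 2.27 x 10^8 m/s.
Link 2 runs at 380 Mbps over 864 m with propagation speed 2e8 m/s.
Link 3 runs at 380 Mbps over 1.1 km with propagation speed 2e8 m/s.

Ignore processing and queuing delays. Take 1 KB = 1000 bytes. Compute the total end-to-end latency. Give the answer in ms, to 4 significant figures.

0.3902 ms

L = 48000 bits.
Transmission delay per hop = L/R = 48000/380000000 = 0.126316 ms; 3 hops → 0.378947 ms.
Propagation delays (d/s per hop): 0.00138326, 0.00432, 0.0055 ms; sum = 0.0112033 ms.
End-to-end = 0.3902 ms.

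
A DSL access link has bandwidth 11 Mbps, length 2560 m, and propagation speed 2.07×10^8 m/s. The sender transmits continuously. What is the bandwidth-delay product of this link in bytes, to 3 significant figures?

17.0 bytes

Propagation delay = 2560 / 2.07e+08 = 1.23671e-05 s.
BDP = R × t_prop = 11000000 × 1.23671e-05 = 136.039 bits.
In bytes: 136.039/8 = 17.0 bytes.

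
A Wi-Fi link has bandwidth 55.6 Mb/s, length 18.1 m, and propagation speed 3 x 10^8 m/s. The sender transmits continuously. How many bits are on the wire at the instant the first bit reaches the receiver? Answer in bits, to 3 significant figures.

Propagation delay = 18.1 / 300000000 = 6.03333e-08 s.
BDP = R × t_prop = 55600000 × 6.03333e-08 = 3.35453 bits.

3.35 bits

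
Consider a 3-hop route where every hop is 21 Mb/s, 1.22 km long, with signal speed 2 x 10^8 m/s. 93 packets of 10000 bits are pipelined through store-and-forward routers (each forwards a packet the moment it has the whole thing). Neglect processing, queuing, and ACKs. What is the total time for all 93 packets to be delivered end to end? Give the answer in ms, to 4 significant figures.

Per-hop transmission t_tx = L/R = 10000/21000000 = 0.47619 ms.
Per-hop propagation t_prop = 1220/200000000 = 0.0061 ms.
Pipeline fill: first packet needs 3·t_tx to clear all hops; remaining 92 packets each add one t_tx.
Total = (3+93-1)·t_tx + 3·t_prop = 95·0.47619 + 3·0.0061 = 45.26 ms.

45.26 ms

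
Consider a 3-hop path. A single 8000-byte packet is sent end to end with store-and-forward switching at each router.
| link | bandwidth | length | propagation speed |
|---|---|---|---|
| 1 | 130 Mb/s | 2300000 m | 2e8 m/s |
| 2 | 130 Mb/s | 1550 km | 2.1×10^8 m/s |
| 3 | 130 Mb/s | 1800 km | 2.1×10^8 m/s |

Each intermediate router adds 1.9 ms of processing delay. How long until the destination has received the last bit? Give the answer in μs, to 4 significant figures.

32730 μs

L = 8000 × 8 = 64000 bits.
Transmission delay per hop = L/R = 64000/130000000 = 492.308 μs; 3 hops → 1476.92 μs.
Propagation delays (d/s per hop): 11500, 7380.95, 8571.43 μs; sum = 27452.4 μs.
Processing at 2 router(s): 2 × 1.9 ms = 3800 μs.
End-to-end = 32730 μs.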